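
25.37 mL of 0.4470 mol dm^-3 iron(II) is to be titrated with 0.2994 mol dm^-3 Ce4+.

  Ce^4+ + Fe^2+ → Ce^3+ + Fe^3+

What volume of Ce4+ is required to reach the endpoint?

n(Fe2+) = 0.02537 L × 0.4470 mol/L = 0.01134 mol
n(Ce4+) = 0.01134 mol (1:1 stoichiometry)
V(Ce4+) = 0.01134 mol / 0.2994 mol/L = 0.03788 L = 37.88 mL

37.88 mL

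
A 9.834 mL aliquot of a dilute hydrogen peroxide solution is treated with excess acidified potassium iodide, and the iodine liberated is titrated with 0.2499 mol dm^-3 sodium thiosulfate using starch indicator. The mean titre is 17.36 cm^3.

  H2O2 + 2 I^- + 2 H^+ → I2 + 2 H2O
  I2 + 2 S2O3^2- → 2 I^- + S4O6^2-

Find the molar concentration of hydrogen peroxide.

0.2206 mol/L

n(S2O3^2-) = 0.01736 × 0.2499 = 4.338 × 10^-3 mol
n(I2) = n(S2O3^2-)/2 = 2.169 × 10^-3 mol
n(H2O2) in the aliquot = 2.169 × 10^-3 mol (1:1 ratio)
[H2O2] = 2.169 × 10^-3 / 0.009834 = 0.2206 mol/L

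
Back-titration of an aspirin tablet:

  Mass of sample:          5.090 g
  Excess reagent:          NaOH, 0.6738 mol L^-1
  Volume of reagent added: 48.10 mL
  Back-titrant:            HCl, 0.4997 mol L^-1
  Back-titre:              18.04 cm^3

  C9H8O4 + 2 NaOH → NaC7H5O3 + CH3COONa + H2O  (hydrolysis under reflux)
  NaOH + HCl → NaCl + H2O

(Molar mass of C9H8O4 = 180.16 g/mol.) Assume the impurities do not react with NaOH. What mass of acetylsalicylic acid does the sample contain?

n(NaOH) added = 0.04810 × 0.6738 = 0.03241 mol
n(HCl) used in back-titration = 0.01804 × 0.4997 = 9.015 × 10^-3 mol
n(NaOH) left over = 9.015 × 10^-3 mol (1:1 ratio)
n(NaOH) consumed by analyte = 0.03241 − 9.015 × 10^-3 = 0.02340 mol
From the 1:2 ratio, n(C9H8O4) = 1/2 × 0.02340 = 0.01170 mol
mass of C9H8O4 = 0.01170 × 180.16 = 2.107 g

2.107 g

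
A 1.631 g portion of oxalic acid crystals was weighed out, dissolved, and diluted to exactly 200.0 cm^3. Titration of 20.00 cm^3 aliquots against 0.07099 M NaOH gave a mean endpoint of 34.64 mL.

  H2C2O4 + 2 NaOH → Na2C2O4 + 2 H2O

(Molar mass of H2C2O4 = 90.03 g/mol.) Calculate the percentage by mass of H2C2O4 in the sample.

n(NaOH) per titration = 0.03464 × 0.07099 = 2.459 × 10^-3 mol
From the 1:2 ratio, n(H2C2O4) in each aliquot = 1/2 × 2.459 × 10^-3 = 1.230 × 10^-3 mol
n(H2C2O4) in the whole flask = 1.230 × 10^-3 × 200.0/20.00 = 0.01230 mol
mass of H2C2O4 = 0.01230 × 90.03 = 1.107 g
% H2C2O4 = 1.107 / 1.631 × 100 = 67.87 %

67.87 %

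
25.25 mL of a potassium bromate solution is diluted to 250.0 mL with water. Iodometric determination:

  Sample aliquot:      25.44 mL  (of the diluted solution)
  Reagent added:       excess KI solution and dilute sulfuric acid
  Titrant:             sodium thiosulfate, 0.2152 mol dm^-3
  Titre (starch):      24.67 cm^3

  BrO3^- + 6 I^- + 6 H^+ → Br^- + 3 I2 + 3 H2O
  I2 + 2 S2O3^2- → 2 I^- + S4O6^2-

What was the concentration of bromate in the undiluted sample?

0.3444 mol/L

n(S2O3^2-) = 0.02467 × 0.2152 = 5.309 × 10^-3 mol
n(I2) = n(S2O3^2-)/2 = 2.654 × 10^-3 mol
From the 1:3 ratio, n(BrO3^-) in the aliquot = 1/3 × 2.654 × 10^-3 = 8.848 × 10^-4 mol
[BrO3^-]_dilute = 8.848 × 10^-4 / 0.02544 = 0.03478 mol/L
[BrO3^-]_original = 0.03478 × 250.0/25.25 = 0.3444 mol/L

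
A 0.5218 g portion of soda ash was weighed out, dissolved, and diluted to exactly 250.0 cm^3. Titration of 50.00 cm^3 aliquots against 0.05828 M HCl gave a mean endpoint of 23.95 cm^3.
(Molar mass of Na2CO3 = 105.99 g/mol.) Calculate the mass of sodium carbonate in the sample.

Na2CO3 + 2 HCl → 2 NaCl + H2O + CO2
n(HCl) per titration = 0.02395 × 0.05828 = 1.396 × 10^-3 mol
From the 1:2 ratio, n(Na2CO3) in each aliquot = 1/2 × 1.396 × 10^-3 = 6.979 × 10^-4 mol
n(Na2CO3) in the whole flask = 6.979 × 10^-4 × 250.0/50.00 = 3.490 × 10^-3 mol
mass of Na2CO3 = 3.490 × 10^-3 × 105.99 = 0.3699 g

0.3699 g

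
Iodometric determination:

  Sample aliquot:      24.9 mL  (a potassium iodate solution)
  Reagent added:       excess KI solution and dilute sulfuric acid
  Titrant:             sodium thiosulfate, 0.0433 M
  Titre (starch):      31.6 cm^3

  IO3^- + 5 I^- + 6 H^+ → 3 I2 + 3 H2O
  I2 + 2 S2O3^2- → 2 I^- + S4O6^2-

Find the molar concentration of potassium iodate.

0.00916 M

n(S2O3^2-) = 0.0316 × 0.0433 = 1.37 × 10^-3 mol
n(I2) = n(S2O3^2-)/2 = 6.84 × 10^-4 mol
From the 1:3 ratio, n(IO3^-) in the aliquot = 1/3 × 6.84 × 10^-4 = 2.28 × 10^-4 mol
[IO3^-] = 2.28 × 10^-4 / 0.0249 = 0.00916 mol/L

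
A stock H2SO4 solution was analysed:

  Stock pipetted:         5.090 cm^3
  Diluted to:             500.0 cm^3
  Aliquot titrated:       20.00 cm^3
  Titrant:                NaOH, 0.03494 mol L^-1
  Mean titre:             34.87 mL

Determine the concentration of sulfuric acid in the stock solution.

H2SO4 + 2 NaOH → Na2SO4 + 2 H2O
n(NaOH) = 0.03487 × 0.03494 = 1.218 × 10^-3 mol
From the 1:2 ratio, n(H2SO4) in the aliquot = 1/2 × 1.218 × 10^-3 = 6.092 × 10^-4 mol
[H2SO4]_dilute = 6.092 × 10^-4 / 0.02000 = 0.03046 mol/L
Dilution factor = 500.0 / 5.090 = 98.23
[H2SO4]_stock = 0.03046 × 98.23 = 2.992 mol/L

2.992 mol/L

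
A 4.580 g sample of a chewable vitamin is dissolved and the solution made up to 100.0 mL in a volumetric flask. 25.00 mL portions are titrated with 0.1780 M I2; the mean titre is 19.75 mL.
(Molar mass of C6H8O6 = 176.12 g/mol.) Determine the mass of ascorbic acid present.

2.477 g

C6H8O6 + I2 → C6H6O6 + 2 HI
n(I2) per titration = 0.01975 × 0.1780 = 3.515 × 10^-3 mol
n(C6H8O6) in each aliquot = 3.515 × 10^-3 mol (1:1 ratio)
n(C6H8O6) in the whole flask = 3.515 × 10^-3 × 100.0/25.00 = 0.01406 mol
mass of C6H8O6 = 0.01406 × 176.12 = 2.477 g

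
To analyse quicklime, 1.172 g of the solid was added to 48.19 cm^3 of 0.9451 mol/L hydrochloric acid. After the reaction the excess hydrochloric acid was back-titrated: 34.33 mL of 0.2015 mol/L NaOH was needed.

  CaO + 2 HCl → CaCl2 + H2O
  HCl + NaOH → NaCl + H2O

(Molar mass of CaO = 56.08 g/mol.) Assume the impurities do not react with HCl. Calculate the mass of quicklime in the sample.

n(HCl) added = 0.04819 × 0.9451 = 0.04554 mol
n(NaOH) used in back-titration = 0.03433 × 0.2015 = 6.917 × 10^-3 mol
n(HCl) left over = 6.917 × 10^-3 mol (1:1 ratio)
n(HCl) consumed by analyte = 0.04554 − 6.917 × 10^-3 = 0.03863 mol
From the 1:2 ratio, n(CaO) = 1/2 × 0.03863 = 0.01931 mol
mass of CaO = 0.01931 × 56.08 = 1.083 g

1.083 g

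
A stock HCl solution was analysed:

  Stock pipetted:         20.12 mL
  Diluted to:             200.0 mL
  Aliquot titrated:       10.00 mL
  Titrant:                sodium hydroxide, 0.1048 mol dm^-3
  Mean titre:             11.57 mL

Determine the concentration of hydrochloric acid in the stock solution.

1.205 mol/L

HCl + NaOH → NaCl + H2O
n(NaOH) = 0.01157 × 0.1048 = 1.213 × 10^-3 mol
n(HCl) in the aliquot = 1.213 × 10^-3 mol (1:1 ratio)
[HCl]_dilute = 1.213 × 10^-3 / 0.01000 = 0.1213 mol/L
Dilution factor = 200.0 / 20.12 = 9.940
[HCl]_stock = 0.1213 × 9.940 = 1.205 mol/L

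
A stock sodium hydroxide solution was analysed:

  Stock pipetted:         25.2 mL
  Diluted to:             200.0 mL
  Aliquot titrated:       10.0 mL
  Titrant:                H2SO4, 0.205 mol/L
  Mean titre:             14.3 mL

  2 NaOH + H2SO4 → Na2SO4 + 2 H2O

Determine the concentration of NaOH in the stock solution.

n(H2SO4) = 0.0143 × 0.205 = 2.93 × 10^-3 mol
From the 2:1 ratio, n(NaOH) in the aliquot = 2/1 × 2.93 × 10^-3 = 5.86 × 10^-3 mol
[NaOH]_dilute = 5.86 × 10^-3 / 0.0100 = 0.586 mol/L
Dilution factor = 200.0 / 25.2 = 7.937
[NaOH]_stock = 0.586 × 7.937 = 4.65 mol/L

4.65 mol/L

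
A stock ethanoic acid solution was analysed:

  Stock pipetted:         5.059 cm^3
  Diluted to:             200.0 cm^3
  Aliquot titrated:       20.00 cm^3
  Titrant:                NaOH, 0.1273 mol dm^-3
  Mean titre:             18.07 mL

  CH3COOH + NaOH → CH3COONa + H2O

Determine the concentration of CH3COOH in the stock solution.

4.547 mol/L

n(NaOH) = 0.01807 × 0.1273 = 2.300 × 10^-3 mol
n(CH3COOH) in the aliquot = 2.300 × 10^-3 mol (1:1 ratio)
[CH3COOH]_dilute = 2.300 × 10^-3 / 0.02000 = 0.1150 mol/L
Dilution factor = 200.0 / 5.059 = 39.53
[CH3COOH]_stock = 0.1150 × 39.53 = 4.547 mol/L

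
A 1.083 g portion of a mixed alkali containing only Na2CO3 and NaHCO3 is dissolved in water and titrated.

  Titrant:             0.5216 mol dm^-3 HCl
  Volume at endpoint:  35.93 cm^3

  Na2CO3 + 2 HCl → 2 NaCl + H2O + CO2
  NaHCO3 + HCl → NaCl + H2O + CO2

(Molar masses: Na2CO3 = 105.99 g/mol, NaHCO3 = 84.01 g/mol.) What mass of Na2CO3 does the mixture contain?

n(HCl) = 0.03593 × 0.5216 = 0.01874 mol
Let x = n(Na2CO3), y = n(NaHCO3).
Titrant: 2x + 1y = 0.01874;  mass: 105.99x + 84.01y = 1.083
Solving, x = 7.923 × 10^-3 mol, y = 2.896 × 10^-3 mol
mass of Na2CO3 = 7.923 × 10^-3 × 105.99 = 0.8397 g

0.8397 g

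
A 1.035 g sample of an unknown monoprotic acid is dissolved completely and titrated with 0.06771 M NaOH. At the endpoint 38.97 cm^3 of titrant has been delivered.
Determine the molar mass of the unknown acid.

n(NaOH) = 0.03897 L × 0.06771 mol/L = 2.639 × 10^-3 mol
n(HA) = 2.639 × 10^-3 mol (1:1 ratio)
M = m / n = 1.035 g / 2.639 × 10^-3 mol = 392.2 g/mol

392.2 g/mol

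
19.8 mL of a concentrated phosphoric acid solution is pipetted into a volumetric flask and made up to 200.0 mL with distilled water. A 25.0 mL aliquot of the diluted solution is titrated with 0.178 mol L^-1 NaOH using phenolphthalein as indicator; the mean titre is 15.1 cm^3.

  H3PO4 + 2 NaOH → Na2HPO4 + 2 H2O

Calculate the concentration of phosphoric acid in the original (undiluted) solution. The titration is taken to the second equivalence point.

n(NaOH) = 0.0151 × 0.178 = 2.69 × 10^-3 mol
From the 1:2 ratio, n(H3PO4) in the aliquot = 1/2 × 2.69 × 10^-3 = 1.34 × 10^-3 mol
[H3PO4]_dilute = 1.34 × 10^-3 / 0.0250 = 0.0538 mol/L
Dilution factor = 200.0 / 19.8 = 10.10
[H3PO4]_stock = 0.0538 × 10.10 = 0.543 mol/L

0.543 mol/L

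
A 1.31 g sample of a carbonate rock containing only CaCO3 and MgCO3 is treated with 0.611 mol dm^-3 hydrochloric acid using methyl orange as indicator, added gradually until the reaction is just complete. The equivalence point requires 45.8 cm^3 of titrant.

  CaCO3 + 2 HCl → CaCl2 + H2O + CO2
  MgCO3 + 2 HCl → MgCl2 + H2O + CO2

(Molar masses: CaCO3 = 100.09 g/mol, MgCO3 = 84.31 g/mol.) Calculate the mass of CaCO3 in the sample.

n(HCl) = 0.0458 × 0.611 = 0.0280 mol
Let x = n(CaCO3), y = n(MgCO3).
Titrant: 2x + 2y = 0.0280;  mass: 100.09x + 84.31y = 1.31
Solving, x = 8.26 × 10^-3 mol, y = 5.73 × 10^-3 mol
mass of CaCO3 = 8.26 × 10^-3 × 100.09 = 0.827 g

0.827 g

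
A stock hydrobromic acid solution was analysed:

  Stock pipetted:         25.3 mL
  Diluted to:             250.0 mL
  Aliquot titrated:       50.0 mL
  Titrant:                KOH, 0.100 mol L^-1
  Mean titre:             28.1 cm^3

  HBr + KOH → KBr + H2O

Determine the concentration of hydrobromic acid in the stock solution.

0.555 mol/L

n(KOH) = 0.0281 × 0.100 = 2.81 × 10^-3 mol
n(HBr) in the aliquot = 2.81 × 10^-3 mol (1:1 ratio)
[HBr]_dilute = 2.81 × 10^-3 / 0.0500 = 0.0562 mol/L
Dilution factor = 250.0 / 25.3 = 9.881
[HBr]_stock = 0.0562 × 9.881 = 0.555 mol/L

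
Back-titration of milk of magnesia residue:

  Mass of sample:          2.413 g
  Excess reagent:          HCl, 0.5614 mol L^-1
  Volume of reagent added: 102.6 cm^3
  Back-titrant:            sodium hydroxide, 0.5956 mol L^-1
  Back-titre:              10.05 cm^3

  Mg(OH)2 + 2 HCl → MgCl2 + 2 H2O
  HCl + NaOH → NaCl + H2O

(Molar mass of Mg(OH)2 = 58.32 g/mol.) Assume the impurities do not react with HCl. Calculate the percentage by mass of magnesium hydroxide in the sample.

n(HCl) added = 0.1026 × 0.5614 = 0.05760 mol
n(NaOH) used in back-titration = 0.01005 × 0.5956 = 5.986 × 10^-3 mol
n(HCl) left over = 5.986 × 10^-3 mol (1:1 ratio)
n(HCl) consumed by analyte = 0.05760 − 5.986 × 10^-3 = 0.05161 mol
From the 1:2 ratio, n(Mg(OH)2) = 1/2 × 0.05161 = 0.02581 mol
mass of Mg(OH)2 = 0.02581 × 58.32 = 1.505 g
% Mg(OH)2 = 1.505 / 2.413 × 100 = 62.37 %

62.37 %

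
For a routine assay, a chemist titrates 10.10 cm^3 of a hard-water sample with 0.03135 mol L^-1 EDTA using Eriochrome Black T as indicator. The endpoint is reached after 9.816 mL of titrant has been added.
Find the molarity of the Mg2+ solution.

Mg^2+ + EDTA^4- → [Mg(EDTA)]^2-
n(EDTA) = 0.009816 L × 0.03135 mol/L = 3.077 × 10^-4 mol
n(Mg2+) = 3.077 × 10^-4 mol (1:1 mole ratio)
[Mg2+] = 3.077 × 10^-4 mol / 0.01010 L = 0.03047 mol/L

0.03047 mol/L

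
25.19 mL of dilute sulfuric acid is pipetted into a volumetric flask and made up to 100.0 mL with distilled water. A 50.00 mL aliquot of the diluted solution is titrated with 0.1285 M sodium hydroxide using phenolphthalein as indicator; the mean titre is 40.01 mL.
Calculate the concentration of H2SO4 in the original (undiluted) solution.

H2SO4 + 2 NaOH → Na2SO4 + 2 H2O
n(NaOH) = 0.04001 × 0.1285 = 5.141 × 10^-3 mol
From the 1:2 ratio, n(H2SO4) in the aliquot = 1/2 × 5.141 × 10^-3 = 2.571 × 10^-3 mol
[H2SO4]_dilute = 2.571 × 10^-3 / 0.05000 = 0.05141 mol/L
Dilution factor = 100.0 / 25.19 = 3.970
[H2SO4]_stock = 0.05141 × 3.970 = 0.2041 mol/L

0.2041 M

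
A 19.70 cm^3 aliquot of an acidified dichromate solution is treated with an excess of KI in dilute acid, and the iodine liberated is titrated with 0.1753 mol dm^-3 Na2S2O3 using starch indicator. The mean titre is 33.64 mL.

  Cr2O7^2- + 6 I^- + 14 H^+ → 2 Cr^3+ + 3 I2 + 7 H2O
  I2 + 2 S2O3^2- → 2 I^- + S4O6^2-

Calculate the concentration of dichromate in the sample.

0.04989 mol/L

n(S2O3^2-) = 0.03364 × 0.1753 = 5.897 × 10^-3 mol
n(I2) = n(S2O3^2-)/2 = 2.949 × 10^-3 mol
From the 1:3 ratio, n(Cr2O7^2-) in the aliquot = 1/3 × 2.949 × 10^-3 = 9.828 × 10^-4 mol
[Cr2O7^2-] = 9.828 × 10^-4 / 0.01970 = 0.04989 mol/L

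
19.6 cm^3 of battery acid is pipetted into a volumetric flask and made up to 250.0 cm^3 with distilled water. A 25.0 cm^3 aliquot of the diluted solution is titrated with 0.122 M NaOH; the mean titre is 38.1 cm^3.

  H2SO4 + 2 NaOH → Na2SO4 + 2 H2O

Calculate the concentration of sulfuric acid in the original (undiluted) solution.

1.19 M

n(NaOH) = 0.0381 × 0.122 = 4.65 × 10^-3 mol
From the 1:2 ratio, n(H2SO4) in the aliquot = 1/2 × 4.65 × 10^-3 = 2.32 × 10^-3 mol
[H2SO4]_dilute = 2.32 × 10^-3 / 0.0250 = 0.0930 mol/L
Dilution factor = 250.0 / 19.6 = 12.76
[H2SO4]_stock = 0.0930 × 12.76 = 1.19 mol/L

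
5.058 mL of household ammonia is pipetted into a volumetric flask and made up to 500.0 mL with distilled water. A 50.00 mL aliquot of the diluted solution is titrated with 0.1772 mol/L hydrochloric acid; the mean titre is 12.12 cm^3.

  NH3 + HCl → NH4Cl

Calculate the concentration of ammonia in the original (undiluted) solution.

4.246 mol/L

n(HCl) = 0.01212 × 0.1772 = 2.148 × 10^-3 mol
n(NH3) in the aliquot = 2.148 × 10^-3 mol (1:1 ratio)
[NH3]_dilute = 2.148 × 10^-3 / 0.05000 = 0.04295 mol/L
Dilution factor = 500.0 / 5.058 = 98.85
[NH3]_stock = 0.04295 × 98.85 = 4.246 mol/L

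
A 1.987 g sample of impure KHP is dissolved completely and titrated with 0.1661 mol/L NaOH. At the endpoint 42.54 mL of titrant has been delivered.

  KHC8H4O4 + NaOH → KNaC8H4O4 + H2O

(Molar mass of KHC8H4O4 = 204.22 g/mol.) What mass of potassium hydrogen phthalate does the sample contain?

1.443 g

n(NaOH) = 0.04254 L × 0.1661 mol/L = 7.066 × 10^-3 mol
n(KHC8H4O4) = 7.066 × 10^-3 mol (1:1 ratio)
mass of KHC8H4O4 = 7.066 × 10^-3 × 204.22 g/mol = 1.443 g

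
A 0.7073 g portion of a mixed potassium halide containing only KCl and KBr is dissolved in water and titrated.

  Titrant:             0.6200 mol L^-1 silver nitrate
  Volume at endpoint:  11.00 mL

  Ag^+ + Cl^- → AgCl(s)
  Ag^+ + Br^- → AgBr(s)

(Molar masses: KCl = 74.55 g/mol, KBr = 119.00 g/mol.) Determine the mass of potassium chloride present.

0.1749 g

n(AgNO3) = 0.01100 × 0.6200 = 6.820 × 10^-3 mol
Let x = n(KCl), y = n(KBr).
Titrant: 1x + 1y = 6.820 × 10^-3;  mass: 74.55x + 119.00y = 0.7073
Solving, x = 2.346 × 10^-3 mol, y = 4.474 × 10^-3 mol
mass of KCl = 2.346 × 10^-3 × 74.55 = 0.1749 g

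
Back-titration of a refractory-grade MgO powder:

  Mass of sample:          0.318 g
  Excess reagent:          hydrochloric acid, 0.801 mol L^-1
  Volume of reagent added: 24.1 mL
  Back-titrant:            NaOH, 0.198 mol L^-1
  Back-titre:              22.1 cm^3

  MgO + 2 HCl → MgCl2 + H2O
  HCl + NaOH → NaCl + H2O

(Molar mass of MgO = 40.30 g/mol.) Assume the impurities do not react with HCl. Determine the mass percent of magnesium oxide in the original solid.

94.6 %

n(HCl) added = 0.0241 × 0.801 = 0.0193 mol
n(NaOH) used in back-titration = 0.0221 × 0.198 = 4.38 × 10^-3 mol
n(HCl) left over = 4.38 × 10^-3 mol (1:1 ratio)
n(HCl) consumed by analyte = 0.0193 − 4.38 × 10^-3 = 0.0149 mol
From the 1:2 ratio, n(MgO) = 1/2 × 0.0149 = 7.46 × 10^-3 mol
mass of MgO = 7.46 × 10^-3 × 40.30 = 0.301 g
% MgO = 0.301 / 0.318 × 100 = 94.6 %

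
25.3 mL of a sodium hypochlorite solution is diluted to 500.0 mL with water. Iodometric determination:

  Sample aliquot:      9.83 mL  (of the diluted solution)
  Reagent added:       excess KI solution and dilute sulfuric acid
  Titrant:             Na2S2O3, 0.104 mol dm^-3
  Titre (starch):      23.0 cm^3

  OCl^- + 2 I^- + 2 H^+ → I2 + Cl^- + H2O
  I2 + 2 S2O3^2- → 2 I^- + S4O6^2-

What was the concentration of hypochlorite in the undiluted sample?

2.40 mol/L

n(S2O3^2-) = 0.0230 × 0.104 = 2.39 × 10^-3 mol
n(I2) = n(S2O3^2-)/2 = 1.20 × 10^-3 mol
n(OCl^-) in the aliquot = 1.20 × 10^-3 mol (1:1 ratio)
[OCl^-]_dilute = 1.20 × 10^-3 / 0.00983 = 0.122 mol/L
[OCl^-]_original = 0.122 × 500.0/25.3 = 2.40 mol/L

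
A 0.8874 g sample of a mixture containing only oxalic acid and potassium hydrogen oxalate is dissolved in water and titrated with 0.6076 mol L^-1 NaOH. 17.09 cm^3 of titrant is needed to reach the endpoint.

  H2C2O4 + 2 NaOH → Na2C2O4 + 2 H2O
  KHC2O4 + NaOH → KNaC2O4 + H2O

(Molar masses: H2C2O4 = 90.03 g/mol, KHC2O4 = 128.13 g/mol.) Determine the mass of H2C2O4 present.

0.2400 g

n(NaOH) = 0.01709 × 0.6076 = 0.01038 mol
Let x = n(H2C2O4), y = n(KHC2O4).
Titrant: 2x + 1y = 0.01038;  mass: 90.03x + 128.13y = 0.8874
Solving, x = 2.666 × 10^-3 mol, y = 5.053 × 10^-3 mol
mass of H2C2O4 = 2.666 × 10^-3 × 90.03 = 0.2400 g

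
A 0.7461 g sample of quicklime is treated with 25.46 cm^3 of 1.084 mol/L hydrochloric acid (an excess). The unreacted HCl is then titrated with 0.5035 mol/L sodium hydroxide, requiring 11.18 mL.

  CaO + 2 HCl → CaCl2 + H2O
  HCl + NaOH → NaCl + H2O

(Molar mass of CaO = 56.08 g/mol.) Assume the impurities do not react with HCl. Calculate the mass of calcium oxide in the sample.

n(HCl) added = 0.02546 × 1.084 = 0.02760 mol
n(NaOH) used in back-titration = 0.01118 × 0.5035 = 5.629 × 10^-3 mol
n(HCl) left over = 5.629 × 10^-3 mol (1:1 ratio)
n(HCl) consumed by analyte = 0.02760 − 5.629 × 10^-3 = 0.02197 mol
From the 1:2 ratio, n(CaO) = 1/2 × 0.02197 = 0.01098 mol
mass of CaO = 0.01098 × 56.08 = 0.6160 g

0.6160 g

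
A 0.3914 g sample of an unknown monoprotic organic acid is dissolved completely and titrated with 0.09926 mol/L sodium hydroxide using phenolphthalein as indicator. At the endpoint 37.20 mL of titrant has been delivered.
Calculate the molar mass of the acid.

106.0 g/mol

n(NaOH) = 0.03720 L × 0.09926 mol/L = 3.692 × 10^-3 mol
n(HA) = 3.692 × 10^-3 mol (1:1 ratio)
M = m / n = 0.3914 g / 3.692 × 10^-3 mol = 106.0 g/mol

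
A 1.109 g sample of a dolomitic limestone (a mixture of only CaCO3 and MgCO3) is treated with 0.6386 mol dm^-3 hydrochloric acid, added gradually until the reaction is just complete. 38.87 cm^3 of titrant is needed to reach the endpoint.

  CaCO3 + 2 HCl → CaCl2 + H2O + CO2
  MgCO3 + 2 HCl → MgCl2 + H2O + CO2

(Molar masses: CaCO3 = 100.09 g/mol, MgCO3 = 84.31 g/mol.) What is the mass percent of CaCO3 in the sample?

35.81 %

n(HCl) = 0.03887 × 0.6386 = 0.02482 mol
Let x = n(CaCO3), y = n(MgCO3).
Titrant: 2x + 2y = 0.02482;  mass: 100.09x + 84.31y = 1.109
Solving, x = 3.968 × 10^-3 mol, y = 8.443 × 10^-3 mol
mass of CaCO3 = 3.968 × 10^-3 × 100.09 = 0.3971 g
% CaCO3 = 0.3971 / 1.109 × 100 = 35.81 %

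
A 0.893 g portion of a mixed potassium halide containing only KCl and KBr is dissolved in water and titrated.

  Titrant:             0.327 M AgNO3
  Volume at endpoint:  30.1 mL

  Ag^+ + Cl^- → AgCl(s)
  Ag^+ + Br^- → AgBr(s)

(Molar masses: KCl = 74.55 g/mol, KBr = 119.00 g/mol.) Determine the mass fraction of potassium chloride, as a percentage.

n(AgNO3) = 0.0301 × 0.327 = 9.84 × 10^-3 mol
Let x = n(KCl), y = n(KBr).
Titrant: 1x + 1y = 9.84 × 10^-3;  mass: 74.55x + 119.00y = 0.893
Solving, x = 6.26 × 10^-3 mol, y = 3.58 × 10^-3 mol
mass of KCl = 6.26 × 10^-3 × 74.55 = 0.467 g
% KCl = 0.467 / 0.893 × 100 = 52.3 %

52.3 %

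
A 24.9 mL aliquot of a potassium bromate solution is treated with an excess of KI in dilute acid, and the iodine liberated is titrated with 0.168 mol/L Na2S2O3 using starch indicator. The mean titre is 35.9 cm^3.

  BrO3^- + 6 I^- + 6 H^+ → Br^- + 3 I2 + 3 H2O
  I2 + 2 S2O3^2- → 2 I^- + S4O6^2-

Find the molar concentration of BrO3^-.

n(S2O3^2-) = 0.0359 × 0.168 = 6.03 × 10^-3 mol
n(I2) = n(S2O3^2-)/2 = 3.02 × 10^-3 mol
From the 1:3 ratio, n(BrO3^-) in the aliquot = 1/3 × 3.02 × 10^-3 = 1.01 × 10^-3 mol
[BrO3^-] = 1.01 × 10^-3 / 0.0249 = 0.0404 mol/L

0.0404 mol/L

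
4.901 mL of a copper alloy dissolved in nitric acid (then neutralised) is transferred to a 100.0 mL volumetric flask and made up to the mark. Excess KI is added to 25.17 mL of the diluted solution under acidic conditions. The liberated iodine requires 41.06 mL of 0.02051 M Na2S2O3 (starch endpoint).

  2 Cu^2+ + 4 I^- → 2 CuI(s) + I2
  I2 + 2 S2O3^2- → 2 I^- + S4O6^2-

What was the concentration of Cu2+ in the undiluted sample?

n(S2O3^2-) = 0.04106 × 0.02051 = 8.421 × 10^-4 mol
n(I2) = n(S2O3^2-)/2 = 4.211 × 10^-4 mol
From the 2:1 ratio, n(Cu2+) in the aliquot = 2/1 × 4.211 × 10^-4 = 8.421 × 10^-4 mol
[Cu2+]_dilute = 8.421 × 10^-4 / 0.02517 = 0.03346 mol/L
[Cu2+]_original = 0.03346 × 100.0/4.901 = 0.6827 mol/L

0.6827 M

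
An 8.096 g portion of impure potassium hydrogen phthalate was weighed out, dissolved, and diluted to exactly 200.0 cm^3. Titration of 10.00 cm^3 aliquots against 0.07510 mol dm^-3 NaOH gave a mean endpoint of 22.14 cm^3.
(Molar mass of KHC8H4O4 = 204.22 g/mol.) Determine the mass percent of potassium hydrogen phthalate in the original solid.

83.88 %

KHC8H4O4 + NaOH → KNaC8H4O4 + H2O
n(NaOH) per titration = 0.02214 × 0.07510 = 1.663 × 10^-3 mol
n(KHC8H4O4) in each aliquot = 1.663 × 10^-3 mol (1:1 ratio)
n(KHC8H4O4) in the whole flask = 1.663 × 10^-3 × 200.0/10.00 = 0.03325 mol
mass of KHC8H4O4 = 0.03325 × 204.22 = 6.791 g
% KHC8H4O4 = 6.791 / 8.096 × 100 = 83.88 %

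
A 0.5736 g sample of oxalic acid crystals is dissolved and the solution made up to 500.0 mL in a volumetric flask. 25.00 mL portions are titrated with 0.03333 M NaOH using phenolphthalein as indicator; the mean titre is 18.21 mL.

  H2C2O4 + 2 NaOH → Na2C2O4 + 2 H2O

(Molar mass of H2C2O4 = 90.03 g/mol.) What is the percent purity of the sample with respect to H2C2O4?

n(NaOH) per titration = 0.01821 × 0.03333 = 6.069 × 10^-4 mol
From the 1:2 ratio, n(H2C2O4) in each aliquot = 1/2 × 6.069 × 10^-4 = 3.035 × 10^-4 mol
n(H2C2O4) in the whole flask = 3.035 × 10^-4 × 500.0/25.00 = 6.069 × 10^-3 mol
mass of H2C2O4 = 6.069 × 10^-3 × 90.03 = 0.5464 g
% H2C2O4 = 0.5464 / 0.5736 × 100 = 95.26 %

95.26 %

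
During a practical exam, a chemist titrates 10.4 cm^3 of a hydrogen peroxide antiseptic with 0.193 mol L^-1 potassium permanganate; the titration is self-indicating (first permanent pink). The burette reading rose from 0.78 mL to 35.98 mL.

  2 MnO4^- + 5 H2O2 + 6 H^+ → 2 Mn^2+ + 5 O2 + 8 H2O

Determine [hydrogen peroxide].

1.63 mol/L

n(KMnO4) = 0.0352 L × 0.193 mol/L = 6.79 × 10^-3 mol
From the 5:2 mole ratio, n(H2O2) = 5/2 × 6.79 × 10^-3 = 0.0170 mol
[H2O2] = 0.0170 mol / 0.0104 L = 1.63 mol/L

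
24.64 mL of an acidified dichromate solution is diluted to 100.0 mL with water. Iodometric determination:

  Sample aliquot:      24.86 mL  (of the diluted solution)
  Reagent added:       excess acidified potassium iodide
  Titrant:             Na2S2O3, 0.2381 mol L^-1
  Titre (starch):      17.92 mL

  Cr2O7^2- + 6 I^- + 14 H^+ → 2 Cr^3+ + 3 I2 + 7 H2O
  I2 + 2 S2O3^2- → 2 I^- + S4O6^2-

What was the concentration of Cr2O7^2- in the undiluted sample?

0.1161 mol/L

n(S2O3^2-) = 0.01792 × 0.2381 = 4.267 × 10^-3 mol
n(I2) = n(S2O3^2-)/2 = 2.133 × 10^-3 mol
From the 1:3 ratio, n(Cr2O7^2-) in the aliquot = 1/3 × 2.133 × 10^-3 = 7.111 × 10^-4 mol
[Cr2O7^2-]_dilute = 7.111 × 10^-4 / 0.02486 = 0.02861 mol/L
[Cr2O7^2-]_original = 0.02861 × 100.0/24.64 = 0.1161 mol/L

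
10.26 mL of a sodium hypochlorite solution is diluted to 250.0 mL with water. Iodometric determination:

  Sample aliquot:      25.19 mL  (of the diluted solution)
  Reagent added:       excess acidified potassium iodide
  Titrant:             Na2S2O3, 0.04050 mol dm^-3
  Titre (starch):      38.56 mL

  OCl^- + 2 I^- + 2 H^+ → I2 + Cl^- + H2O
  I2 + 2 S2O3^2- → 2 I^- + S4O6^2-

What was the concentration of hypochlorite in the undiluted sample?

n(S2O3^2-) = 0.03856 × 0.04050 = 1.562 × 10^-3 mol
n(I2) = n(S2O3^2-)/2 = 7.808 × 10^-4 mol
n(OCl^-) in the aliquot = 7.808 × 10^-4 mol (1:1 ratio)
[OCl^-]_dilute = 7.808 × 10^-4 / 0.02519 = 0.03100 mol/L
[OCl^-]_original = 0.03100 × 250.0/10.26 = 0.7553 mol/L

0.7553 mol/L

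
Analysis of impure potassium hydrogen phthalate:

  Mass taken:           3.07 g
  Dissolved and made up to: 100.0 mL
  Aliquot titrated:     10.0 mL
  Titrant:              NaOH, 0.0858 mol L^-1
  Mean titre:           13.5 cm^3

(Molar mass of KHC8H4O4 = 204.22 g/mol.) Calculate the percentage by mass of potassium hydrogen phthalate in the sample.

77.1 %

KHC8H4O4 + NaOH → KNaC8H4O4 + H2O
n(NaOH) per titration = 0.0135 × 0.0858 = 1.16 × 10^-3 mol
n(KHC8H4O4) in each aliquot = 1.16 × 10^-3 mol (1:1 ratio)
n(KHC8H4O4) in the whole flask = 1.16 × 10^-3 × 100.0/10.0 = 0.0116 mol
mass of KHC8H4O4 = 0.0116 × 204.22 = 2.37 g
% KHC8H4O4 = 2.37 / 3.07 × 100 = 77.1 %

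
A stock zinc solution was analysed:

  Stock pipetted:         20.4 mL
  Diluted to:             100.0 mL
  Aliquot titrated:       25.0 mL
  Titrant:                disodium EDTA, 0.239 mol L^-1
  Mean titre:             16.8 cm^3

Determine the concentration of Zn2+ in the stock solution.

Zn^2+ + EDTA^4- → [Zn(EDTA)]^2-
n(EDTA) = 0.0168 × 0.239 = 4.02 × 10^-3 mol
n(Zn2+) in the aliquot = 4.02 × 10^-3 mol (1:1 ratio)
[Zn2+]_dilute = 4.02 × 10^-3 / 0.0250 = 0.161 mol/L
Dilution factor = 100.0 / 20.4 = 4.902
[Zn2+]_stock = 0.161 × 4.902 = 0.787 mol/L

0.787 mol/L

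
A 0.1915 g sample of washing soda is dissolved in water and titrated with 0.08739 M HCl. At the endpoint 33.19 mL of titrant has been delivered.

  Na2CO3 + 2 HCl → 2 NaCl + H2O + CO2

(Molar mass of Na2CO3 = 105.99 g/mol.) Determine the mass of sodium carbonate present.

n(HCl) = 0.03319 L × 0.08739 mol/L = 2.900 × 10^-3 mol
From the 1:2 ratio, n(Na2CO3) = 1/2 × 2.900 × 10^-3 = 1.450 × 10^-3 mol
mass of Na2CO3 = 1.450 × 10^-3 × 105.99 g/mol = 0.1537 g

0.1537 g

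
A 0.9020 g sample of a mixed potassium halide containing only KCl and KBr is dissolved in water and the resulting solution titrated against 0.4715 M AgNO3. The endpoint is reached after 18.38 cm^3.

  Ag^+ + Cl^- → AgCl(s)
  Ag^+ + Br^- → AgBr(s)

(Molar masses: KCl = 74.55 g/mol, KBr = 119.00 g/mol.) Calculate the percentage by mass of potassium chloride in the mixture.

n(AgNO3) = 0.01838 × 0.4715 = 8.666 × 10^-3 mol
Let x = n(KCl), y = n(KBr).
Titrant: 1x + 1y = 8.666 × 10^-3;  mass: 74.55x + 119.00y = 0.9020
Solving, x = 2.908 × 10^-3 mol, y = 5.758 × 10^-3 mol
mass of KCl = 2.908 × 10^-3 × 74.55 = 0.2168 g
% KCl = 0.2168 / 0.9020 × 100 = 24.04 %

24.04 %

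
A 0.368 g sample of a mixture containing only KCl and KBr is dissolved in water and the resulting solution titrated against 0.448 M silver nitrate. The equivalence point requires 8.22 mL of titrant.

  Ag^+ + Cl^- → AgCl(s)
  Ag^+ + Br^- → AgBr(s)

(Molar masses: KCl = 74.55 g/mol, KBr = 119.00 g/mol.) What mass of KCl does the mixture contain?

n(AgNO3) = 0.00822 × 0.448 = 3.68 × 10^-3 mol
Let x = n(KCl), y = n(KBr).
Titrant: 1x + 1y = 3.68 × 10^-3;  mass: 74.55x + 119.00y = 0.368
Solving, x = 1.58 × 10^-3 mol, y = 2.10 × 10^-3 mol
mass of KCl = 1.58 × 10^-3 × 74.55 = 0.118 g

0.118 g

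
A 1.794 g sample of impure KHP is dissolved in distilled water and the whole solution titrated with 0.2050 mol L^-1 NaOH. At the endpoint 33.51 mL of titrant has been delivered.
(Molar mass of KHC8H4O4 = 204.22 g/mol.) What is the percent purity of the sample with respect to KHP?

78.20 %

KHC8H4O4 + NaOH → KNaC8H4O4 + H2O
n(NaOH) = 0.03351 L × 0.2050 mol/L = 6.870 × 10^-3 mol
n(KHC8H4O4) = 6.870 × 10^-3 mol (1:1 ratio)
mass of KHC8H4O4 = 6.870 × 10^-3 × 204.22 g/mol = 1.403 g
% KHC8H4O4 = 1.403 / 1.794 × 100 = 78.20 %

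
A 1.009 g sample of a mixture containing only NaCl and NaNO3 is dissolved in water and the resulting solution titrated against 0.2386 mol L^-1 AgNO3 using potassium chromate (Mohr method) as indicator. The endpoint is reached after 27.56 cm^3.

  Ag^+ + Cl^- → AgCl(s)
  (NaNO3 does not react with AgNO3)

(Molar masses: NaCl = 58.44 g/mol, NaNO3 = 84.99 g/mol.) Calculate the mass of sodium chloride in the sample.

0.3843 g

n(AgNO3) = 0.02756 × 0.2386 = 6.576 × 10^-3 mol
Let x = n(NaCl), y = n(NaNO3).
Titrant: 1x = 6.576 × 10^-3;  mass: 58.44x + 84.99y = 1.009
Solving, x = 6.576 × 10^-3 mol, y = 7.350 × 10^-3 mol
mass of NaCl = 6.576 × 10^-3 × 58.44 = 0.3843 g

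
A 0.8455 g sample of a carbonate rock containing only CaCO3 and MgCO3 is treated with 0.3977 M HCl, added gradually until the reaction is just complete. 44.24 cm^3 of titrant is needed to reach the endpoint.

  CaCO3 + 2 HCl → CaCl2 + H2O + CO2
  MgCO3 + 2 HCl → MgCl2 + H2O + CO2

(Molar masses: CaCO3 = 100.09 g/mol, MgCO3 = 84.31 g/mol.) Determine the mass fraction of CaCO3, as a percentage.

n(HCl) = 0.04424 × 0.3977 = 0.01759 mol
Let x = n(CaCO3), y = n(MgCO3).
Titrant: 2x + 2y = 0.01759;  mass: 100.09x + 84.31y = 0.8455
Solving, x = 6.579 × 10^-3 mol, y = 2.218 × 10^-3 mol
mass of CaCO3 = 6.579 × 10^-3 × 100.09 = 0.6585 g
% CaCO3 = 0.6585 / 0.8455 × 100 = 77.88 %

77.88 %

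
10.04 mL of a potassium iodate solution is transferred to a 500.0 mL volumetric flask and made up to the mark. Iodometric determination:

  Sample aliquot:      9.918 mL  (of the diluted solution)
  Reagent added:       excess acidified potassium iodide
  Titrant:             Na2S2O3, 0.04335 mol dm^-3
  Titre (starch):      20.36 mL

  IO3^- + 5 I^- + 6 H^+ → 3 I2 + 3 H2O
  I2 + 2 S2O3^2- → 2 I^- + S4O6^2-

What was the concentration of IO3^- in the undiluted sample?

0.7386 mol/L

n(S2O3^2-) = 0.02036 × 0.04335 = 8.826 × 10^-4 mol
n(I2) = n(S2O3^2-)/2 = 4.413 × 10^-4 mol
From the 1:3 ratio, n(IO3^-) in the aliquot = 1/3 × 4.413 × 10^-4 = 1.471 × 10^-4 mol
[IO3^-]_dilute = 1.471 × 10^-4 / 0.009918 = 0.01483 mol/L
[IO3^-]_original = 0.01483 × 500.0/10.04 = 0.7386 mol/L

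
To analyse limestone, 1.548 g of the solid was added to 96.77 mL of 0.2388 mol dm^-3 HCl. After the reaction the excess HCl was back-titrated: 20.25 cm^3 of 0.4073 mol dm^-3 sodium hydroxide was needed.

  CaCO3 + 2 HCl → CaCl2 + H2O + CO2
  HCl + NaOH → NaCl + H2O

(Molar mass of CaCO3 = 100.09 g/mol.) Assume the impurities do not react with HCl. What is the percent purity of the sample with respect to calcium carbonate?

n(HCl) added = 0.09677 × 0.2388 = 0.02311 mol
n(NaOH) used in back-titration = 0.02025 × 0.4073 = 8.248 × 10^-3 mol
n(HCl) left over = 8.248 × 10^-3 mol (1:1 ratio)
n(HCl) consumed by analyte = 0.02311 − 8.248 × 10^-3 = 0.01486 mol
From the 1:2 ratio, n(CaCO3) = 1/2 × 0.01486 = 7.430 × 10^-3 mol
mass of CaCO3 = 7.430 × 10^-3 × 100.09 = 0.7437 g
% CaCO3 = 0.7437 / 1.548 × 100 = 48.04 %

48.04 %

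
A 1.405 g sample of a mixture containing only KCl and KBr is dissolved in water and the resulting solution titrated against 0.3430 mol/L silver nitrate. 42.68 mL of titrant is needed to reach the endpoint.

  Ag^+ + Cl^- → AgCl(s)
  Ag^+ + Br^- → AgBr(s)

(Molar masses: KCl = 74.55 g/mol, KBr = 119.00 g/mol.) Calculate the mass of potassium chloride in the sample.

n(AgNO3) = 0.04268 × 0.3430 = 0.01464 mol
Let x = n(KCl), y = n(KBr).
Titrant: 1x + 1y = 0.01464;  mass: 74.55x + 119.00y = 1.405
Solving, x = 7.583 × 10^-3 mol, y = 7.056 × 10^-3 mol
mass of KCl = 7.583 × 10^-3 × 74.55 = 0.5653 g

0.5653 g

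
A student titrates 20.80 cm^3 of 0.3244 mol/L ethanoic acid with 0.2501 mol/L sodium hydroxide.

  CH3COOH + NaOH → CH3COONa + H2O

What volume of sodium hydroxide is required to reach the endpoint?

26.98 mL

n(CH3COOH) = 0.02080 L × 0.3244 mol/L = 6.748 × 10^-3 mol
n(NaOH) = 6.748 × 10^-3 mol (1:1 stoichiometry)
V(NaOH) = 6.748 × 10^-3 mol / 0.2501 mol/L = 0.02698 L = 26.98 mL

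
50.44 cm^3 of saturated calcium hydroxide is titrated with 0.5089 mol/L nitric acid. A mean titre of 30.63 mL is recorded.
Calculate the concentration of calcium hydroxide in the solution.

Ca(OH)2 + 2 HNO3 → Ca(NO3)2 + 2 H2O
n(HNO3) = 0.03063 L × 0.5089 mol/L = 0.01559 mol
From the 1:2 mole ratio, n(Ca(OH)2) = 1/2 × 0.01559 = 7.794 × 10^-3 mol
[Ca(OH)2] = 7.794 × 10^-3 mol / 0.05044 L = 0.1545 mol/L

0.1545 mol/L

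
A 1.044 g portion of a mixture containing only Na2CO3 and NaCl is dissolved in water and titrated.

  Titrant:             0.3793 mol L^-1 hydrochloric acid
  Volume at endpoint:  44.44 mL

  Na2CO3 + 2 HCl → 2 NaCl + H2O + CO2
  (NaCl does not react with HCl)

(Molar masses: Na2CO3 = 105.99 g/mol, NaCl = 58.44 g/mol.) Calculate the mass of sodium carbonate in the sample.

n(HCl) = 0.04444 × 0.3793 = 0.01686 mol
Let x = n(Na2CO3), y = n(NaCl).
Titrant: 2x = 0.01686;  mass: 105.99x + 58.44y = 1.044
Solving, x = 8.428 × 10^-3 mol, y = 2.579 × 10^-3 mol
mass of Na2CO3 = 8.428 × 10^-3 × 105.99 = 0.8933 g

0.8933 g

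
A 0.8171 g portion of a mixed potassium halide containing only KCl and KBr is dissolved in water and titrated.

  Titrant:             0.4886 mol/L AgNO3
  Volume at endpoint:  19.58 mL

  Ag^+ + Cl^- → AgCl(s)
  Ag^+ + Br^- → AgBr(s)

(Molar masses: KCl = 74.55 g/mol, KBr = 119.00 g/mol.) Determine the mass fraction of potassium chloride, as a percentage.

65.96 %

n(AgNO3) = 0.01958 × 0.4886 = 9.567 × 10^-3 mol
Let x = n(KCl), y = n(KBr).
Titrant: 1x + 1y = 9.567 × 10^-3;  mass: 74.55x + 119.00y = 0.8171
Solving, x = 7.229 × 10^-3 mol, y = 2.337 × 10^-3 mol
mass of KCl = 7.229 × 10^-3 × 74.55 = 0.5390 g
% KCl = 0.5390 / 0.8171 × 100 = 65.96 %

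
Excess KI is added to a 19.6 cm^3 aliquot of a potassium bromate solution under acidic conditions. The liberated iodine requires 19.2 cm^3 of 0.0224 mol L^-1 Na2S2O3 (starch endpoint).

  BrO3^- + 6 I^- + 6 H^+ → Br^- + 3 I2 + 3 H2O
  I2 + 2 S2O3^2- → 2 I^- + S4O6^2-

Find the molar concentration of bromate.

n(S2O3^2-) = 0.0192 × 0.0224 = 4.30 × 10^-4 mol
n(I2) = n(S2O3^2-)/2 = 2.15 × 10^-4 mol
From the 1:3 ratio, n(BrO3^-) in the aliquot = 1/3 × 2.15 × 10^-4 = 7.17 × 10^-5 mol
[BrO3^-] = 7.17 × 10^-5 / 0.0196 = 0.00366 mol/L

0.00366 mol/L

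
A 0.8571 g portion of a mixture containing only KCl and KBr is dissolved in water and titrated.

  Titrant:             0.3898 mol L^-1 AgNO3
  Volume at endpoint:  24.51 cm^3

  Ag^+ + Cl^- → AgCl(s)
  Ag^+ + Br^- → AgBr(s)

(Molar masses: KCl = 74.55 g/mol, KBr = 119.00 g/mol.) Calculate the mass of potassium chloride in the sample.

0.4693 g

n(AgNO3) = 0.02451 × 0.3898 = 9.554 × 10^-3 mol
Let x = n(KCl), y = n(KBr).
Titrant: 1x + 1y = 9.554 × 10^-3;  mass: 74.55x + 119.00y = 0.8571
Solving, x = 6.295 × 10^-3 mol, y = 3.259 × 10^-3 mol
mass of KCl = 6.295 × 10^-3 × 74.55 = 0.4693 g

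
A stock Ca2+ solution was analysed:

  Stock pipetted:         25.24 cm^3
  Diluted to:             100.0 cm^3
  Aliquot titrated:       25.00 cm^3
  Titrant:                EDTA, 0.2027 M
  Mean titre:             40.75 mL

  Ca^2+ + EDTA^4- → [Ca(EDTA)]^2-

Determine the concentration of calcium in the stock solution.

1.309 M

n(EDTA) = 0.04075 × 0.2027 = 8.260 × 10^-3 mol
n(Ca2+) in the aliquot = 8.260 × 10^-3 mol (1:1 ratio)
[Ca2+]_dilute = 8.260 × 10^-3 / 0.02500 = 0.3304 mol/L
Dilution factor = 100.0 / 25.24 = 3.962
[Ca2+]_stock = 0.3304 × 3.962 = 1.309 mol/L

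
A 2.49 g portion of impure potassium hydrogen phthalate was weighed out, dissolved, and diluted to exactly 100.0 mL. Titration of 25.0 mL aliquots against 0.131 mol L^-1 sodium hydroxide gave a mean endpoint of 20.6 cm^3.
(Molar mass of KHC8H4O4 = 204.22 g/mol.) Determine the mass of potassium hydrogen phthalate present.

KHC8H4O4 + NaOH → KNaC8H4O4 + H2O
n(NaOH) per titration = 0.0206 × 0.131 = 2.70 × 10^-3 mol
n(KHC8H4O4) in each aliquot = 2.70 × 10^-3 mol (1:1 ratio)
n(KHC8H4O4) in the whole flask = 2.70 × 10^-3 × 100.0/25.0 = 0.0108 mol
mass of KHC8H4O4 = 0.0108 × 204.22 = 2.20 g

2.20 g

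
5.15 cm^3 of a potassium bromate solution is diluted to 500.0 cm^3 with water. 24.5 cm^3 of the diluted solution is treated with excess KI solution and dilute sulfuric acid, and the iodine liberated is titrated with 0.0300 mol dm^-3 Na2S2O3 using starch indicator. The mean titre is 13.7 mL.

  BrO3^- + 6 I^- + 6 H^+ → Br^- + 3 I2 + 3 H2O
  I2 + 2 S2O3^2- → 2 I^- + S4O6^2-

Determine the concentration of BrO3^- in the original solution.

n(S2O3^2-) = 0.0137 × 0.0300 = 4.11 × 10^-4 mol
n(I2) = n(S2O3^2-)/2 = 2.05 × 10^-4 mol
From the 1:3 ratio, n(BrO3^-) in the aliquot = 1/3 × 2.05 × 10^-4 = 6.85 × 10^-5 mol
[BrO3^-]_dilute = 6.85 × 10^-5 / 0.0245 = 0.00280 mol/L
[BrO3^-]_original = 0.00280 × 500.0/5.15 = 0.271 mol/L

0.271 mol/L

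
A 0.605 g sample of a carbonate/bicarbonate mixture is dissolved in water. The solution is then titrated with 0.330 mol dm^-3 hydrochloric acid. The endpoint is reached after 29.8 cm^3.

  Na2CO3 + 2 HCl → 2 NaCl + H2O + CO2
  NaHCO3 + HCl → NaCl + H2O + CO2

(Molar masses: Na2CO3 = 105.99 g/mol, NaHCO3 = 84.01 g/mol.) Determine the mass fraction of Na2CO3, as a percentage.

n(HCl) = 0.0298 × 0.330 = 9.83 × 10^-3 mol
Let x = n(Na2CO3), y = n(NaHCO3).
Titrant: 2x + 1y = 9.83 × 10^-3;  mass: 105.99x + 84.01y = 0.605
Solving, x = 3.57 × 10^-3 mol, y = 2.70 × 10^-3 mol
mass of Na2CO3 = 3.57 × 10^-3 × 105.99 = 0.378 g
% Na2CO3 = 0.378 / 0.605 × 100 = 62.5 %

62.5 %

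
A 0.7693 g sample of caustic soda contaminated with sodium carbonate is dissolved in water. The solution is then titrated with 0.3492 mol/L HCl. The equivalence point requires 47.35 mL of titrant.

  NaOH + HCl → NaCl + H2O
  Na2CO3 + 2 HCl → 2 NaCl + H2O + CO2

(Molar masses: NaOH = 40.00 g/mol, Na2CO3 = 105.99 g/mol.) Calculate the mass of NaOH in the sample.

n(HCl) = 0.04735 × 0.3492 = 0.01653 mol
Let x = n(NaOH), y = n(Na2CO3).
Titrant: 1x + 2y = 0.01653;  mass: 40.00x + 105.99y = 0.7693
Solving, x = 8.230 × 10^-3 mol, y = 4.152 × 10^-3 mol
mass of NaOH = 8.230 × 10^-3 × 40.00 = 0.3292 g

0.3292 g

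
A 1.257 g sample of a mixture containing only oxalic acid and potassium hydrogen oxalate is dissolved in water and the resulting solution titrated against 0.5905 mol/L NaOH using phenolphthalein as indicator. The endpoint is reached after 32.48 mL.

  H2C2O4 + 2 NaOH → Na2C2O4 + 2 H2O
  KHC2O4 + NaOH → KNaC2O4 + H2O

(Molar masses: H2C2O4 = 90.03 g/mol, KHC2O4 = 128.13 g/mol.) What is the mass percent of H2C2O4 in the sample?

n(NaOH) = 0.03248 × 0.5905 = 0.01918 mol
Let x = n(H2C2O4), y = n(KHC2O4).
Titrant: 2x + 1y = 0.01918;  mass: 90.03x + 128.13y = 1.257
Solving, x = 7.222 × 10^-3 mol, y = 4.736 × 10^-3 mol
mass of H2C2O4 = 7.222 × 10^-3 × 90.03 = 0.6502 g
% H2C2O4 = 0.6502 / 1.257 × 100 = 51.72 %

51.72 %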